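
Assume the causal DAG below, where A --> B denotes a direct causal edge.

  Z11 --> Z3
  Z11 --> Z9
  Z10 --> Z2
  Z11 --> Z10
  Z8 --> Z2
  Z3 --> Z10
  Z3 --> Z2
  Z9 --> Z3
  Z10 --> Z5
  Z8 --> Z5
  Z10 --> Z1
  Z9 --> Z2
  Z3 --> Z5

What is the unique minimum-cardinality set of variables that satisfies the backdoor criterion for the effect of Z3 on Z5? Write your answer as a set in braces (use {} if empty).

Variables eligible for adjustment (non-descendants of Z3, excluding Z3 and Z5): {Z11, Z8, Z9}.
Backdoor paths from Z3 to Z5:
  P1: Z3 <- Z11 -> Z9 -> Z2 <- Z8 -> Z5
  P2: Z3 <- Z11 -> Z9 -> Z2 <- Z10 -> Z5
  P3: Z3 <- Z11 -> Z10 -> Z5
  P4: Z3 <- Z11 -> Z10 -> Z2 <- Z8 -> Z5
  P5: Z3 <- Z9 <- Z11 -> Z10 -> Z5
  P6: Z3 <- Z9 <- Z11 -> Z10 -> Z2 <- Z8 -> Z5
  P7: Z3 <- Z9 -> Z2 <- Z8 -> Z5
  P8: Z3 <- Z9 -> Z2 <- Z10 -> Z5
The empty set is not sufficient: P3 (Z3 <- Z11 -> Z10 -> Z5) has no collider blocking it and no conditioned non-collider, so it is open.
Try {Z11}:
  P1: blocked at fork node Z11 ∈ conditioning set.
  P2: blocked at fork node Z11 ∈ conditioning set.
  P3: blocked at fork node Z11 ∈ conditioning set.
  P4: blocked at fork node Z11 ∈ conditioning set.
  P5: blocked at fork node Z11 ∈ conditioning set.
  P6: blocked at fork node Z11 ∈ conditioning set.
  P7: blocked at collider Z2 (neither it nor any descendant is in the conditioning set).
  P8: blocked at collider Z2 (neither it nor any descendant is in the conditioning set).
{Z11} contains no descendant of Z3 and blocks every backdoor path.
No other singleton works — e.g. {Z9} leaves P3 open — so {Z11} is the unique smallest valid adjustment set.

{Z11}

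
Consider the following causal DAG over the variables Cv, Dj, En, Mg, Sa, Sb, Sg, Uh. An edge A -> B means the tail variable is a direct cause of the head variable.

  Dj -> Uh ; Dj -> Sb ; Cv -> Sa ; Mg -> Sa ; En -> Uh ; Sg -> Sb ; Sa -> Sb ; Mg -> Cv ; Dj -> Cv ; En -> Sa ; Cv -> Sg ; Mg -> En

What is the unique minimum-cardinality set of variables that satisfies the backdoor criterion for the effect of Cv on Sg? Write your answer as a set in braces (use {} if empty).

Variables eligible for adjustment (non-descendants of Cv, excluding Cv and Sg): {Dj, En, Mg, Uh}.
Backdoor paths from Cv to Sg:
  P1: Cv <- Mg -> En -> Sa -> Sb <- Sg
  P2: Cv <- Mg -> En -> Uh <- Dj -> Sb <- Sg
  P3: Cv <- Mg -> Sa <- En -> Uh <- Dj -> Sb <- Sg
  P4: Cv <- Mg -> Sa -> Sb <- Sg
  P5: Cv <- Dj -> Sb <- Sg
  P6: Cv <- Dj -> Uh <- En <- Mg -> Sa -> Sb <- Sg
  P7: Cv <- Dj -> Uh <- En -> Sa -> Sb <- Sg
Each backdoor path contains an unconditioned collider, so every path is already blocked with the empty conditioning set:
  P1: blocked at collider Sb (neither it nor any descendant is in the conditioning set).
  P2: blocked at collider Uh (neither it nor any descendant is in the conditioning set).
  P3: blocked at collider Sa (neither it nor any descendant is in the conditioning set).
  P4: blocked at collider Sb (neither it nor any descendant is in the conditioning set).
  P5: blocked at collider Sb (neither it nor any descendant is in the conditioning set).
  P6: blocked at collider Uh (neither it nor any descendant is in the conditioning set).
  P7: blocked at collider Uh (neither it nor any descendant is in the conditioning set).
The empty set is therefore the unique smallest valid set.

{}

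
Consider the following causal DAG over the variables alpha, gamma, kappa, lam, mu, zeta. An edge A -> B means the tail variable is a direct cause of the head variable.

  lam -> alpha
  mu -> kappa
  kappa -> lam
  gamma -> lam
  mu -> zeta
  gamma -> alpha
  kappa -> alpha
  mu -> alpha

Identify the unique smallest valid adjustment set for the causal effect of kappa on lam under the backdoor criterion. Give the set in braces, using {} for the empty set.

Variables eligible for adjustment (non-descendants of kappa, excluding kappa and lam): {gamma, mu, zeta}.
Backdoor paths from kappa to lam:
  P1: kappa <- mu -> alpha <- gamma -> lam
  P2: kappa <- mu -> alpha <- lam
Each backdoor path contains an unconditioned collider, so every path is already blocked with the empty conditioning set:
  P1: blocked at collider alpha (neither it nor any descendant is in the conditioning set).
  P2: blocked at collider alpha (neither it nor any descendant is in the conditioning set).
The empty set is therefore the unique smallest valid set.

{}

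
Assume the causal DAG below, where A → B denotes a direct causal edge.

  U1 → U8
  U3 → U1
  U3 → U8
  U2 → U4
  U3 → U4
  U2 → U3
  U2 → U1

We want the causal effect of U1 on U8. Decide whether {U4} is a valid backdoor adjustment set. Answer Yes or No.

Backdoor paths from U1 to U8 (paths whose first edge points into U1):
  P1: U1 <- U2 -> U3 -> U8
  P2: U1 <- U2 -> U4 <- U3 -> U8
  P3: U1 <- U3 -> U8
Condition 1 (no descendant of U1 in the set): holds — descendants of U1 are {U8}; none are in {U4}.
Condition 2 (every backdoor path blocked by {U4}):
  P1: open — no interior node is in the conditioning set.
  P2: open — collider(s) U4 are conditioned on (or have a conditioned descendant) and no non-collider on the path is in the set.
  P3: open — no interior node is in the conditioning set.
{U4} does not satisfy the backdoor criterion.

No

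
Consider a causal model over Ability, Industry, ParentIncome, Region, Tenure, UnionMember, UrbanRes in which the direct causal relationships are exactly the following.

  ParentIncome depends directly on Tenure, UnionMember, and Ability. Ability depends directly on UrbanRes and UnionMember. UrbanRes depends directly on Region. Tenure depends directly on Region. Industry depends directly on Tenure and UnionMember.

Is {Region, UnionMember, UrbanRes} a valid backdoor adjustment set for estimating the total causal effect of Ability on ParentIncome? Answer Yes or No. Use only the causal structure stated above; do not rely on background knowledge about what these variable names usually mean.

Backdoor paths from Ability to ParentIncome (paths whose first edge points into Ability):
  P1: Ability <- UnionMember -> Industry <- Tenure -> ParentIncome
  P2: Ability <- UnionMember -> ParentIncome
  P3: Ability <- UrbanRes <- Region -> Tenure -> Industry <- UnionMember -> ParentIncome
  P4: Ability <- UrbanRes <- Region -> Tenure -> ParentIncome
Condition 1 (no descendant of Ability in the set): holds — descendants of Ability are {ParentIncome}; none are in {Region, UnionMember, UrbanRes}.
Condition 2 (every backdoor path blocked by {Region, UnionMember, UrbanRes}):
  P1: blocked at fork node UnionMember ∈ conditioning set.
  P2: blocked at fork node UnionMember ∈ conditioning set.
  P3: blocked at chain node UrbanRes ∈ conditioning set.
  P4: blocked at chain node UrbanRes ∈ conditioning set.
{Region, UnionMember, UrbanRes} satisfies the backdoor criterion.

Yes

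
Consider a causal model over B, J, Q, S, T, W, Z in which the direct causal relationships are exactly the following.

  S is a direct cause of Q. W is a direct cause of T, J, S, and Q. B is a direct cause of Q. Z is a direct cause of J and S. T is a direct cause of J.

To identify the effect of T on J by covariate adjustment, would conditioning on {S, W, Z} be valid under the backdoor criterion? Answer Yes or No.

Backdoor paths from T to J (paths whose first edge points into T):
  P1: T <- W -> S <- Z -> J
  P2: T <- W -> Q <- S <- Z -> J
  P3: T <- W -> J
Condition 1 (no descendant of T in the set): holds — descendants of T are {J}; none are in {S, W, Z}.
Condition 2 (every backdoor path blocked by {S, W, Z}):
  P1: blocked at fork node W ∈ conditioning set.
  P2: blocked at fork node W ∈ conditioning set.
  P3: blocked at fork node W ∈ conditioning set.
{S, W, Z} satisfies the backdoor criterion.

Yes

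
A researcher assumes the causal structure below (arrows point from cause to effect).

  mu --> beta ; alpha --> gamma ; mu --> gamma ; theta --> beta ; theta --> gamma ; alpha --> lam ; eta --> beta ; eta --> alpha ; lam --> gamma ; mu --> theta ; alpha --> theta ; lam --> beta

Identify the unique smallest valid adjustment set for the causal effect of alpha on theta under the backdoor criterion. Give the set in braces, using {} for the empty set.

{}

Variables eligible for adjustment (non-descendants of alpha, excluding alpha and theta): {eta, mu}.
Backdoor paths from alpha to theta:
  P1: alpha <- eta -> beta <- mu -> theta
  P2: alpha <- eta -> beta <- mu -> gamma <- theta
  P3: alpha <- eta -> beta <- lam -> gamma <- mu -> theta
  P4: alpha <- eta -> beta <- lam -> gamma <- theta
  P5: alpha <- eta -> beta <- theta
Each backdoor path contains an unconditioned collider, so every path is already blocked with the empty conditioning set:
  P1: blocked at collider beta (neither it nor any descendant is in the conditioning set).
  P2: blocked at collider beta (neither it nor any descendant is in the conditioning set).
  P3: blocked at collider beta (neither it nor any descendant is in the conditioning set).
  P4: blocked at collider beta (neither it nor any descendant is in the conditioning set).
  P5: blocked at collider beta (neither it nor any descendant is in the conditioning set).
The empty set is therefore the unique smallest valid set.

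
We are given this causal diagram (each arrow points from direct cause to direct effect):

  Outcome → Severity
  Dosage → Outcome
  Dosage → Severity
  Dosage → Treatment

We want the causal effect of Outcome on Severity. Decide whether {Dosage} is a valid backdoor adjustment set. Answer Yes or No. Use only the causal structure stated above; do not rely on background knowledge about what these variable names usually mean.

Backdoor paths from Outcome to Severity (paths whose first edge points into Outcome):
  P1: Outcome <- Dosage -> Severity
Condition 1 (no descendant of Outcome in the set): holds — descendants of Outcome are {Severity}; none are in {Dosage}.
Condition 2 (every backdoor path blocked by {Dosage}):
  P1: blocked at fork node Dosage ∈ conditioning set.
{Dosage} satisfies the backdoor criterion.

Yes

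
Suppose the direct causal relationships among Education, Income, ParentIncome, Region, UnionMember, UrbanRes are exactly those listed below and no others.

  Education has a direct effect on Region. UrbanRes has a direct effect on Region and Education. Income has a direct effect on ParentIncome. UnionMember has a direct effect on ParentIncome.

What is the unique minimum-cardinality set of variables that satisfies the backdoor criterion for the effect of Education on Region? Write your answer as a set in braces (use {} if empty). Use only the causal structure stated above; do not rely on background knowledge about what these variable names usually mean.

{UrbanRes}

Variables eligible for adjustment (non-descendants of Education, excluding Education and Region): {Income, ParentIncome, UnionMember, UrbanRes}.
Backdoor paths from Education to Region:
  P1: Education <- UrbanRes -> Region
The empty set is not sufficient: P1 (Education <- UrbanRes -> Region) has no collider blocking it and no conditioned non-collider, so it is open.
Try {UrbanRes}:
  P1: blocked at fork node UrbanRes ∈ conditioning set.
{UrbanRes} contains no descendant of Education and blocks every backdoor path.
No other singleton works — e.g. {Income} leaves P1 open — so {UrbanRes} is the unique smallest valid adjustment set.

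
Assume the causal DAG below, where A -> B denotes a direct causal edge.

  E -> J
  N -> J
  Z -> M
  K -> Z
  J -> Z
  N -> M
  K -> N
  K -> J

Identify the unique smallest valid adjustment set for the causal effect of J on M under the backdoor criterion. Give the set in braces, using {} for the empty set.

Variables eligible for adjustment (non-descendants of J, excluding J and M): {E, K, N}.
Backdoor paths from J to M:
  P1: J <- K -> N -> M
  P2: J <- K -> Z -> M
  P3: J <- N <- K -> Z -> M
  P4: J <- N -> M
The empty set is not sufficient: P1 (J <- K -> N -> M) has no collider blocking it and no conditioned non-collider, so it is open.
Try {K, N}:
  P1: blocked at fork node K ∈ conditioning set.
  P2: blocked at fork node K ∈ conditioning set.
  P3: blocked at chain node N ∈ conditioning set.
  P4: blocked at fork node N ∈ conditioning set.
{K, N} contains no descendant of J and blocks every backdoor path.
Every element of {K, N} is needed (dropping K leaves P2 open; dropping N leaves P4 open), so no proper subset is valid.
Among all size-2 subsets of the eligible variables, only {K, N} blocks every backdoor path, so it is the unique smallest valid adjustment set.

{K, N}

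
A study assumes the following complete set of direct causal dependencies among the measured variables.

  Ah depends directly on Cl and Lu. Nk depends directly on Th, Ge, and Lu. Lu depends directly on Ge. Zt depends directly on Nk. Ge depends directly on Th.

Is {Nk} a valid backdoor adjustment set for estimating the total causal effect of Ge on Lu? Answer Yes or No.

No

Backdoor paths from Ge to Lu (paths whose first edge points into Ge):
  P1: Ge <- Th -> Nk <- Lu
Condition 1 (no descendant of Ge in the set): FAILS — Nk is a descendant of Ge.
Condition 2 (every backdoor path blocked by {Nk}):
  P1: open — collider(s) Nk are conditioned on (or have a conditioned descendant) and no non-collider on the path is in the set.
{Nk} does not satisfy the backdoor criterion.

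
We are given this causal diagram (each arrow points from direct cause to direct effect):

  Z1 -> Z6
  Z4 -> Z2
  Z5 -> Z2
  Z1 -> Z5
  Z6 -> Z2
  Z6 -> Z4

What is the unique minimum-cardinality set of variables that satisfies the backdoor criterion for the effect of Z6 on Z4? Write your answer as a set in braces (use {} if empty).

{}

Variables eligible for adjustment (non-descendants of Z6, excluding Z6 and Z4): {Z1, Z5}.
Backdoor paths from Z6 to Z4:
  P1: Z6 <- Z1 -> Z5 -> Z2 <- Z4
Each backdoor path contains an unconditioned collider, so every path is already blocked with the empty conditioning set:
  P1: blocked at collider Z2 (neither it nor any descendant is in the conditioning set).
The empty set is therefore the unique smallest valid set.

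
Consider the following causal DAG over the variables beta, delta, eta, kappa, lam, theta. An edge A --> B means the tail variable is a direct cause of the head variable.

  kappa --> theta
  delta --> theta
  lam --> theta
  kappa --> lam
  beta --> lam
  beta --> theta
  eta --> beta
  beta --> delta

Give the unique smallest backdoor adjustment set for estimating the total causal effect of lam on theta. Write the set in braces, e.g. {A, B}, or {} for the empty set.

{beta, kappa}

Variables eligible for adjustment (non-descendants of lam, excluding lam and theta): {beta, delta, eta, kappa}.
Backdoor paths from lam to theta:
  P1: lam <- kappa -> theta
  P2: lam <- beta -> delta -> theta
  P3: lam <- beta -> theta
The empty set is not sufficient: P1 (lam <- kappa -> theta) has no collider blocking it and no conditioned non-collider, so it is open.
Try {beta, kappa}:
  P1: blocked at fork node kappa ∈ conditioning set.
  P2: blocked at fork node beta ∈ conditioning set.
  P3: blocked at fork node beta ∈ conditioning set.
{beta, kappa} contains no descendant of lam and blocks every backdoor path.
Every element of {beta, kappa} is needed (dropping beta leaves P2 open; dropping kappa leaves P1 open), so no proper subset is valid.
Among all size-2 subsets of the eligible variables, only {beta, kappa} blocks every backdoor path, so it is the unique smallest valid adjustment set.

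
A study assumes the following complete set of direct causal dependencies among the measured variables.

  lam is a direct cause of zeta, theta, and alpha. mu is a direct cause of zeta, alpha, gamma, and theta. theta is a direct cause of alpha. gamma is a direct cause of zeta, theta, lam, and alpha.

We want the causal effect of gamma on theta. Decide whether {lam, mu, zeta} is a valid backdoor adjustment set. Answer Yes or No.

No

Backdoor paths from gamma to theta (paths whose first edge points into gamma):
  P1: gamma <- mu -> theta
  P2: gamma <- mu -> zeta <- lam -> theta
  P3: gamma <- mu -> zeta <- lam -> alpha <- theta
  P4: gamma <- mu -> alpha <- lam -> theta
  P5: gamma <- mu -> alpha <- theta
Condition 1 (no descendant of gamma in the set): FAILS — lam and zeta are descendants of gamma.
Condition 2 (every backdoor path blocked by {lam, mu, zeta}):
  P1: blocked at fork node mu ∈ conditioning set.
  P2: blocked at fork node mu ∈ conditioning set.
  P3: blocked at fork node mu ∈ conditioning set.
  P4: blocked at fork node mu ∈ conditioning set.
  P5: blocked at fork node mu ∈ conditioning set.
{lam, mu, zeta} does not satisfy the backdoor criterion.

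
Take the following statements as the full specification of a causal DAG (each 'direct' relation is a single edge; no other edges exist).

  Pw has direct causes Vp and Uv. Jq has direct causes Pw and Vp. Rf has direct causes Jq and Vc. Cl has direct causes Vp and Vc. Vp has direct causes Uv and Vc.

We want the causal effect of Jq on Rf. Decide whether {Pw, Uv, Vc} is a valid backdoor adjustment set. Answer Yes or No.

Backdoor paths from Jq to Rf (paths whose first edge points into Jq):
  P1: Jq <- Vp <- Vc -> Rf
  P2: Jq <- Vp -> Cl <- Vc -> Rf
  P3: Jq <- Pw <- Uv -> Vp <- Vc -> Rf
  P4: Jq <- Pw <- Uv -> Vp -> Cl <- Vc -> Rf
  P5: Jq <- Pw <- Vp <- Vc -> Rf
  P6: Jq <- Pw <- Vp -> Cl <- Vc -> Rf
Condition 1 (no descendant of Jq in the set): holds — descendants of Jq are {Rf}; none are in {Pw, Uv, Vc}.
Condition 2 (every backdoor path blocked by {Pw, Uv, Vc}):
  P1: blocked at fork node Vc ∈ conditioning set.
  P2: blocked at collider Cl (neither it nor any descendant is in the conditioning set).
  P3: blocked at chain node Pw ∈ conditioning set.
  P4: blocked at chain node Pw ∈ conditioning set.
  P5: blocked at chain node Pw ∈ conditioning set.
  P6: blocked at chain node Pw ∈ conditioning set.
{Pw, Uv, Vc} satisfies the backdoor criterion.

Yes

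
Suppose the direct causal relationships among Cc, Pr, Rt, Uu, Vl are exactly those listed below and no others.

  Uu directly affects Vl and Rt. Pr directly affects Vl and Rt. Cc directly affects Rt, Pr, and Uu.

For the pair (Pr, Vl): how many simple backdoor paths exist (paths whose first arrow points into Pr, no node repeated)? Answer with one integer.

A backdoor path from Pr to Vl is any simple undirected path whose first edge points into Pr (i.e. leaves Pr via a parent).
Parents of Pr: {Cc}.
Enumerating:
  P1: Pr <- Cc -> Uu -> Vl
  P2: Pr <- Cc -> Rt <- Uu -> Vl
That exhausts the simple backdoor paths. Count: 2.

2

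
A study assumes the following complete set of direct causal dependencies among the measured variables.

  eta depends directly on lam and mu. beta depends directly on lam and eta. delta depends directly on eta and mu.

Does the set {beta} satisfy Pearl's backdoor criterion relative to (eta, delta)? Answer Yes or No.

No

Backdoor paths from eta to delta (paths whose first edge points into eta):
  P1: eta <- mu -> delta
Condition 1 (no descendant of eta in the set): FAILS — beta is a descendant of eta.
Condition 2 (every backdoor path blocked by {beta}):
  P1: open — no interior node is in the conditioning set.
{beta} does not satisfy the backdoor criterion.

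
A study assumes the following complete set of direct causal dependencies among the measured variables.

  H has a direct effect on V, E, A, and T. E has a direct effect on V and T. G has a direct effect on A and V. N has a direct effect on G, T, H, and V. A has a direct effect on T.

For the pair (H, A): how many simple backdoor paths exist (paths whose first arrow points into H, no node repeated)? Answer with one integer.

6

A backdoor path from H to A is any simple undirected path whose first edge points into H (i.e. leaves H via a parent).
Parents of H: {N}.
Enumerating:
  P1: H <- N -> G -> A
  P2: H <- N -> G -> V <- E -> T <- A
  P3: H <- N -> V <- G -> A
  P4: H <- N -> V <- E -> T <- A
  P5: H <- N -> T <- A
  P6: H <- N -> T <- E -> V <- G -> A
That exhausts the simple backdoor paths. Count: 6.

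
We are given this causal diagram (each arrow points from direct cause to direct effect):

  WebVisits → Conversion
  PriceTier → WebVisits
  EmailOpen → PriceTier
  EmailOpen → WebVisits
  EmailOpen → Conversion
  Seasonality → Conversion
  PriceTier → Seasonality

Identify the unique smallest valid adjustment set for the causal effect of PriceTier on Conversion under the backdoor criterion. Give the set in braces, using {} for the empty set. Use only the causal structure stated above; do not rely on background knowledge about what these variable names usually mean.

{EmailOpen}

Variables eligible for adjustment (non-descendants of PriceTier, excluding PriceTier and Conversion): {EmailOpen}.
Backdoor paths from PriceTier to Conversion:
  P1: PriceTier <- EmailOpen -> WebVisits -> Conversion
  P2: PriceTier <- EmailOpen -> Conversion
The empty set is not sufficient: P1 (PriceTier <- EmailOpen -> WebVisits -> Conversion) has no collider blocking it and no conditioned non-collider, so it is open.
Try {EmailOpen}:
  P1: blocked at fork node EmailOpen ∈ conditioning set.
  P2: blocked at fork node EmailOpen ∈ conditioning set.
{EmailOpen} contains no descendant of PriceTier and blocks every backdoor path.
{EmailOpen} is the unique smallest valid adjustment set.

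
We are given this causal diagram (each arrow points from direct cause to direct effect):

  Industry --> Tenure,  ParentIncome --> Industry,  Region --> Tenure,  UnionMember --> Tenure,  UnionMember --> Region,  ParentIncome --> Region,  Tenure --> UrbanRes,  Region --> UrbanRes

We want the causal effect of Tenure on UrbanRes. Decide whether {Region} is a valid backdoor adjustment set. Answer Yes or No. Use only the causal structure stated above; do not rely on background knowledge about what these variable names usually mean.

Yes

Backdoor paths from Tenure to UrbanRes (paths whose first edge points into Tenure):
  P1: Tenure <- UnionMember -> Region -> UrbanRes
  P2: Tenure <- Region -> UrbanRes
  P3: Tenure <- Industry <- ParentIncome -> Region -> UrbanRes
Condition 1 (no descendant of Tenure in the set): holds — descendants of Tenure are {UrbanRes}; none are in {Region}.
Condition 2 (every backdoor path blocked by {Region}):
  P1: blocked at chain node Region ∈ conditioning set.
  P2: blocked at fork node Region ∈ conditioning set.
  P3: blocked at chain node Region ∈ conditioning set.
{Region} satisfies the backdoor criterion.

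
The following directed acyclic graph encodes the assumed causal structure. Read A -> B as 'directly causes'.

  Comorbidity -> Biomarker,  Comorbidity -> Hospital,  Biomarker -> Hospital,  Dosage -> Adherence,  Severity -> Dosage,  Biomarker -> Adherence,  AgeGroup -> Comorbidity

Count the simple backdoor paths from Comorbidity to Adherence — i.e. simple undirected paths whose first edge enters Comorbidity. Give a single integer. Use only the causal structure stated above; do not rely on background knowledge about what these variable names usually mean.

0

A backdoor path from Comorbidity to Adherence is any simple undirected path whose first edge points into Comorbidity (i.e. leaves Comorbidity via a parent).
Parents of Comorbidity: {AgeGroup}.
No simple path from any parent of Comorbidity reaches Adherence without revisiting Comorbidity, so there are no backdoor paths.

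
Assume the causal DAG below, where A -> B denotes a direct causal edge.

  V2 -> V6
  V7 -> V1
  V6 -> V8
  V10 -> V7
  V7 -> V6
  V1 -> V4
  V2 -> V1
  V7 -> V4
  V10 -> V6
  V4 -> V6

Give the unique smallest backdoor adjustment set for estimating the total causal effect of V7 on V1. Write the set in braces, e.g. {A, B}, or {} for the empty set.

{}

Variables eligible for adjustment (non-descendants of V7, excluding V7 and V1): {V10, V2}.
Backdoor paths from V7 to V1:
  P1: V7 <- V10 -> V6 <- V2 -> V1
  P2: V7 <- V10 -> V6 <- V4 <- V1
Each backdoor path contains an unconditioned collider, so every path is already blocked with the empty conditioning set:
  P1: blocked at collider V6 (neither it nor any descendant is in the conditioning set).
  P2: blocked at collider V6 (neither it nor any descendant is in the conditioning set).
The empty set is therefore the unique smallest valid set.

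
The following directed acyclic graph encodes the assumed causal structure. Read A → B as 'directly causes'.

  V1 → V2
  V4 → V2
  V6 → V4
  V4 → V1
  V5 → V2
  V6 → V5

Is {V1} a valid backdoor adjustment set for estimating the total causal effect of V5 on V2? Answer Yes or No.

No

Backdoor paths from V5 to V2 (paths whose first edge points into V5):
  P1: V5 <- V6 -> V4 -> V1 -> V2
  P2: V5 <- V6 -> V4 -> V2
Condition 1 (no descendant of V5 in the set): holds — descendants of V5 are {V2}; none are in {V1}.
Condition 2 (every backdoor path blocked by {V1}):
  P1: blocked at chain node V1 ∈ conditioning set.
  P2: open — no interior node is in the conditioning set.
{V1} does not satisfy the backdoor criterion.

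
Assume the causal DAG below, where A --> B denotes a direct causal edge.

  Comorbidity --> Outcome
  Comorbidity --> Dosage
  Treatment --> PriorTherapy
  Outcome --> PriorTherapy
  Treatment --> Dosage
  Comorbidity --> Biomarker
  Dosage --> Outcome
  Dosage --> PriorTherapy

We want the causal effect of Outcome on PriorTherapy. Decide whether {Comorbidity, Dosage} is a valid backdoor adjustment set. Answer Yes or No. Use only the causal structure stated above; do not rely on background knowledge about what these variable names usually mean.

Backdoor paths from Outcome to PriorTherapy (paths whose first edge points into Outcome):
  P1: Outcome <- Comorbidity -> Dosage <- Treatment -> PriorTherapy
  P2: Outcome <- Comorbidity -> Dosage -> PriorTherapy
  P3: Outcome <- Dosage <- Treatment -> PriorTherapy
  P4: Outcome <- Dosage -> PriorTherapy
Condition 1 (no descendant of Outcome in the set): holds — descendants of Outcome are {PriorTherapy}; none are in {Comorbidity, Dosage}.
Condition 2 (every backdoor path blocked by {Comorbidity, Dosage}):
  P1: blocked at fork node Comorbidity ∈ conditioning set.
  P2: blocked at fork node Comorbidity ∈ conditioning set.
  P3: blocked at chain node Dosage ∈ conditioning set.
  P4: blocked at fork node Dosage ∈ conditioning set.
{Comorbidity, Dosage} satisfies the backdoor criterion.

Yes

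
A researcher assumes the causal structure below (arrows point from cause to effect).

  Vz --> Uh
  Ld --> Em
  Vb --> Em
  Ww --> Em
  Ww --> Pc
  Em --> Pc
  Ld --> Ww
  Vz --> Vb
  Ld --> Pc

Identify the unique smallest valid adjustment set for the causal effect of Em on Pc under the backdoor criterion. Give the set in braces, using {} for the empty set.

{Ld, Ww}

Variables eligible for adjustment (non-descendants of Em, excluding Em and Pc): {Ld, Uh, Vb, Vz, Ww}.
Backdoor paths from Em to Pc:
  P1: Em <- Ld -> Ww -> Pc
  P2: Em <- Ld -> Pc
  P3: Em <- Ww <- Ld -> Pc
  P4: Em <- Ww -> Pc
The empty set is not sufficient: P1 (Em <- Ld -> Ww -> Pc) has no collider blocking it and no conditioned non-collider, so it is open.
Try {Ld, Ww}:
  P1: blocked at fork node Ld ∈ conditioning set.
  P2: blocked at fork node Ld ∈ conditioning set.
  P3: blocked at chain node Ww ∈ conditioning set.
  P4: blocked at fork node Ww ∈ conditioning set.
{Ld, Ww} contains no descendant of Em and blocks every backdoor path.
Every element of {Ld, Ww} is needed (dropping Ld leaves P2 open; dropping Ww leaves P4 open), so no proper subset is valid.
Among all size-2 subsets of the eligible variables, only {Ld, Ww} blocks every backdoor path, so it is the unique smallest valid adjustment set.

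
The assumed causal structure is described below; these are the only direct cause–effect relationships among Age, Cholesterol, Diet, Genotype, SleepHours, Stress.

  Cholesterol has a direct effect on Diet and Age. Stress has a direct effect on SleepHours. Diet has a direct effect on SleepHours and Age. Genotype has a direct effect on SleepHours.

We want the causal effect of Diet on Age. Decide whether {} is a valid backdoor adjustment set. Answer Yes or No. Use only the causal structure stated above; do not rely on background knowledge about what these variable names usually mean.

No

Backdoor paths from Diet to Age (paths whose first edge points into Diet):
  P1: Diet <- Cholesterol -> Age
Condition 1 (no descendant of Diet in the set): holds — descendants of Diet are {Age, SleepHours}; none are in {}.
Condition 2 (every backdoor path blocked by {}):
  P1: open — no interior node is in the conditioning set.
{} does not satisfy the backdoor criterion.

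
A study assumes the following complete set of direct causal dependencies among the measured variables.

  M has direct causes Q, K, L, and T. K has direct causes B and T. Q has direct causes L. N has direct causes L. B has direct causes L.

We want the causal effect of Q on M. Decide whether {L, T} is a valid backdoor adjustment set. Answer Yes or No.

Yes

Backdoor paths from Q to M (paths whose first edge points into Q):
  P1: Q <- L -> B -> K <- T -> M
  P2: Q <- L -> B -> K -> M
  P3: Q <- L -> M
Condition 1 (no descendant of Q in the set): holds — descendants of Q are {M}; none are in {L, T}.
Condition 2 (every backdoor path blocked by {L, T}):
  P1: blocked at fork node L ∈ conditioning set.
  P2: blocked at fork node L ∈ conditioning set.
  P3: blocked at fork node L ∈ conditioning set.
{L, T} satisfies the backdoor criterion.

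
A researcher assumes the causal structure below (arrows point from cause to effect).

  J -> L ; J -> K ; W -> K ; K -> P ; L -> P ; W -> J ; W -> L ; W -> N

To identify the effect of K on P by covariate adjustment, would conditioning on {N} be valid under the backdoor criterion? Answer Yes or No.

Backdoor paths from K to P (paths whose first edge points into K):
  P1: K <- W -> J -> L -> P
  P2: K <- W -> L -> P
  P3: K <- J <- W -> L -> P
  P4: K <- J -> L -> P
Condition 1 (no descendant of K in the set): holds — descendants of K are {P}; none are in {N}.
Condition 2 (every backdoor path blocked by {N}):
  P1: open — no interior node is in the conditioning set.
  P2: open — no interior node is in the conditioning set.
  P3: open — no interior node is in the conditioning set.
  P4: open — no interior node is in the conditioning set.
{N} does not satisfy the backdoor criterion.

No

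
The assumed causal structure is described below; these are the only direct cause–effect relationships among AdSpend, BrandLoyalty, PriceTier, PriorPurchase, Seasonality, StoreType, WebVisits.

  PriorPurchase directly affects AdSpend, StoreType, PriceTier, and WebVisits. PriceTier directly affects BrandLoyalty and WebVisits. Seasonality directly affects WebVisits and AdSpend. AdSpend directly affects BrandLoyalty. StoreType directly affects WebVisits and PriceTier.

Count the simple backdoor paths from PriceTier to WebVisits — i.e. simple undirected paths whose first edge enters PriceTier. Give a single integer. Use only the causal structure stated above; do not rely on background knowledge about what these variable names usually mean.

A backdoor path from PriceTier to WebVisits is any simple undirected path whose first edge points into PriceTier (i.e. leaves PriceTier via a parent).
Parents of PriceTier: {PriorPurchase, StoreType}.
Enumerating:
  P1: PriceTier <- PriorPurchase -> StoreType -> WebVisits
  P2: PriceTier <- PriorPurchase -> AdSpend <- Seasonality -> WebVisits
  P3: PriceTier <- PriorPurchase -> WebVisits
  P4: PriceTier <- StoreType <- PriorPurchase -> AdSpend <- Seasonality -> WebVisits
  P5: PriceTier <- StoreType <- PriorPurchase -> WebVisits
  P6: PriceTier <- StoreType -> WebVisits
That exhausts the simple backdoor paths. Count: 6.

6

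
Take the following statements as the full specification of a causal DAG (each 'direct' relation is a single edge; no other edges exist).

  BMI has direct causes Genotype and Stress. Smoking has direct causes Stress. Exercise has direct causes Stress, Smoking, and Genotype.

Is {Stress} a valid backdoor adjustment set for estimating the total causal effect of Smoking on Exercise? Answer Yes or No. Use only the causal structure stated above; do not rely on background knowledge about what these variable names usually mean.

Yes

Backdoor paths from Smoking to Exercise (paths whose first edge points into Smoking):
  P1: Smoking <- Stress -> Exercise
  P2: Smoking <- Stress -> BMI <- Genotype -> Exercise
Condition 1 (no descendant of Smoking in the set): holds — descendants of Smoking are {Exercise}; none are in {Stress}.
Condition 2 (every backdoor path blocked by {Stress}):
  P1: blocked at fork node Stress ∈ conditioning set.
  P2: blocked at fork node Stress ∈ conditioning set.
{Stress} satisfies the backdoor criterion.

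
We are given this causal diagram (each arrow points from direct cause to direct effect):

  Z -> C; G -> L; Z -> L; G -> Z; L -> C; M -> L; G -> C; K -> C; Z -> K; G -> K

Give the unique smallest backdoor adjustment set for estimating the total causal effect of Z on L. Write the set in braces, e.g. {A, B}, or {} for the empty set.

Variables eligible for adjustment (non-descendants of Z, excluding Z and L): {G, M}.
Backdoor paths from Z to L:
  P1: Z <- G -> K -> C <- L
  P2: Z <- G -> L
  P3: Z <- G -> C <- L
The empty set is not sufficient: P2 (Z <- G -> L) has no collider blocking it and no conditioned non-collider, so it is open.
Try {G}:
  P1: blocked at fork node G ∈ conditioning set.
  P2: blocked at fork node G ∈ conditioning set.
  P3: blocked at fork node G ∈ conditioning set.
{G} contains no descendant of Z and blocks every backdoor path.
No other singleton works — e.g. {M} leaves P2 open — so {G} is the unique smallest valid adjustment set.

{G}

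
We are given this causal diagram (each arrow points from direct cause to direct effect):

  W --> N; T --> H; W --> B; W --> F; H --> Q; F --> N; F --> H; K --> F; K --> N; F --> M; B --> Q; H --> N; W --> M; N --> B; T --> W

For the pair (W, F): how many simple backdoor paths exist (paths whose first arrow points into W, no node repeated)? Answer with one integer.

5

A backdoor path from W to F is any simple undirected path whose first edge points into W (i.e. leaves W via a parent).
Parents of W: {T}.
Enumerating:
  P1: W <- T -> H <- F
  P2: W <- T -> H -> N <- K -> F
  P3: W <- T -> H -> N <- F
  P4: W <- T -> H -> Q <- B <- N <- K -> F
  P5: W <- T -> H -> Q <- B <- N <- F
That exhausts the simple backdoor paths. Count: 5.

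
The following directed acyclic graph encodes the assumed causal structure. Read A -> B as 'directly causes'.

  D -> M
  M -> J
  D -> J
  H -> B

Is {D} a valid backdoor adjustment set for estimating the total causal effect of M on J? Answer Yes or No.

Yes

Backdoor paths from M to J (paths whose first edge points into M):
  P1: M <- D -> J
Condition 1 (no descendant of M in the set): holds — descendants of M are {J}; none are in {D}.
Condition 2 (every backdoor path blocked by {D}):
  P1: blocked at fork node D ∈ conditioning set.
{D} satisfies the backdoor criterion.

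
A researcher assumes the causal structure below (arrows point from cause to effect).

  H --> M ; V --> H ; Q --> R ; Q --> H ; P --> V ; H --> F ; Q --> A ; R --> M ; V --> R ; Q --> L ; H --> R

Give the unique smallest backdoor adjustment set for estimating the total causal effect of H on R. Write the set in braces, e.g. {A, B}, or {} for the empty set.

{Q, V}

Variables eligible for adjustment (non-descendants of H, excluding H and R): {A, L, P, Q, V}.
Backdoor paths from H to R:
  P1: H <- V -> R
  P2: H <- Q -> R
The empty set is not sufficient: P1 (H <- V -> R) has no collider blocking it and no conditioned non-collider, so it is open.
Try {Q, V}:
  P1: blocked at fork node V ∈ conditioning set.
  P2: blocked at fork node Q ∈ conditioning set.
{Q, V} contains no descendant of H and blocks every backdoor path.
Every element of {Q, V} is needed (dropping Q leaves P2 open; dropping V leaves P1 open), so no proper subset is valid.
Among all size-2 subsets of the eligible variables, only {Q, V} blocks every backdoor path, so it is the unique smallest valid adjustment set.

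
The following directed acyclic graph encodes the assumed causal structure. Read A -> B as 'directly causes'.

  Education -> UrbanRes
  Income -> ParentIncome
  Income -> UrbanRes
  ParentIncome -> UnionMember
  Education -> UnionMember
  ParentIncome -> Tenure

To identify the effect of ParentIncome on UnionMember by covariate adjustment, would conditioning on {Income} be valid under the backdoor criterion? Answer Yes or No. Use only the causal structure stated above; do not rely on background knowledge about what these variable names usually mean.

Backdoor paths from ParentIncome to UnionMember (paths whose first edge points into ParentIncome):
  P1: ParentIncome <- Income -> UrbanRes <- Education -> UnionMember
Condition 1 (no descendant of ParentIncome in the set): holds — descendants of ParentIncome are {Tenure, UnionMember}; none are in {Income}.
Condition 2 (every backdoor path blocked by {Income}):
  P1: blocked at fork node Income ∈ conditioning set.
{Income} satisfies the backdoor criterion.

Yes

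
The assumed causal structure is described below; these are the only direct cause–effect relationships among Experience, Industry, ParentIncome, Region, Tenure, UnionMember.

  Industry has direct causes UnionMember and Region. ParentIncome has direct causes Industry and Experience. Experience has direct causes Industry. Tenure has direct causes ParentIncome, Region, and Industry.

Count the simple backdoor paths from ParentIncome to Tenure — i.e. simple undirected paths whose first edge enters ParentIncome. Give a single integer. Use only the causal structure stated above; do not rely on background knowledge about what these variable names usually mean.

4

A backdoor path from ParentIncome to Tenure is any simple undirected path whose first edge points into ParentIncome (i.e. leaves ParentIncome via a parent).
Parents of ParentIncome: {Experience, Industry}.
Enumerating:
  P1: ParentIncome <- Industry <- Region -> Tenure
  P2: ParentIncome <- Industry -> Tenure
  P3: ParentIncome <- Experience <- Industry <- Region -> Tenure
  P4: ParentIncome <- Experience <- Industry -> Tenure
That exhausts the simple backdoor paths. Count: 4.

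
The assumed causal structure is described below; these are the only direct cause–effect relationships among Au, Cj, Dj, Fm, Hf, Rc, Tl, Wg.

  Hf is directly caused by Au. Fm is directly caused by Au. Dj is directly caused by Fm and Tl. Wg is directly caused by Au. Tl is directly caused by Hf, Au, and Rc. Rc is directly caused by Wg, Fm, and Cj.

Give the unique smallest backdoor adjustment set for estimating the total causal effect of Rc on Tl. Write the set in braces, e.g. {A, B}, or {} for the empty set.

Variables eligible for adjustment (non-descendants of Rc, excluding Rc and Tl): {Au, Cj, Fm, Hf, Wg}.
Backdoor paths from Rc to Tl:
  P1: Rc <- Fm <- Au -> Hf -> Tl
  P2: Rc <- Fm <- Au -> Tl
  P3: Rc <- Fm -> Dj <- Tl
  P4: Rc <- Wg <- Au -> Fm -> Dj <- Tl
  P5: Rc <- Wg <- Au -> Hf -> Tl
  P6: Rc <- Wg <- Au -> Tl
The empty set is not sufficient: P1 (Rc <- Fm <- Au -> Hf -> Tl) has no collider blocking it and no conditioned non-collider, so it is open.
Try {Au}:
  P1: blocked at fork node Au ∈ conditioning set.
  P2: blocked at fork node Au ∈ conditioning set.
  P3: blocked at collider Dj (neither it nor any descendant is in the conditioning set).
  P4: blocked at fork node Au ∈ conditioning set.
  P5: blocked at fork node Au ∈ conditioning set.
  P6: blocked at fork node Au ∈ conditioning set.
{Au} contains no descendant of Rc and blocks every backdoor path.
No other singleton works — e.g. {Fm} leaves P5 open — so {Au} is the unique smallest valid adjustment set.

{Au}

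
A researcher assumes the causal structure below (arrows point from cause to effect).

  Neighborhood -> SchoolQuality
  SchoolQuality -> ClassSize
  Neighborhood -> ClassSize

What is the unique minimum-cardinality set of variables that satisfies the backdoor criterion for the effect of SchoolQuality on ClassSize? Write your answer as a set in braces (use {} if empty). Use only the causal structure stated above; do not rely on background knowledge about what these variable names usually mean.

{Neighborhood}

Variables eligible for adjustment (non-descendants of SchoolQuality, excluding SchoolQuality and ClassSize): {Neighborhood}.
Backdoor paths from SchoolQuality to ClassSize:
  P1: SchoolQuality <- Neighborhood -> ClassSize
The empty set is not sufficient: P1 (SchoolQuality <- Neighborhood -> ClassSize) has no collider blocking it and no conditioned non-collider, so it is open.
Try {Neighborhood}:
  P1: blocked at fork node Neighborhood ∈ conditioning set.
{Neighborhood} contains no descendant of SchoolQuality and blocks every backdoor path.
{Neighborhood} is the unique smallest valid adjustment set.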